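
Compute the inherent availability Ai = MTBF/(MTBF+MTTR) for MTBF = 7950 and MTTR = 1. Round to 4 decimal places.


MTBF = 7950
MTTR = 1
MTBF + MTTR = 7951
Ai = 7950 / 7951
Ai = 0.9999

0.9999


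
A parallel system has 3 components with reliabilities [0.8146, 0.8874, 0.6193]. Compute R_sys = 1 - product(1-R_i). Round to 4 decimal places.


Components: [0.8146, 0.8874, 0.6193]
(1 - 0.8146) = 0.1854, running product = 0.1854
(1 - 0.8874) = 0.1126, running product = 0.0209
(1 - 0.6193) = 0.3807, running product = 0.0079
Product of (1-R_i) = 0.0079
R_sys = 1 - 0.0079 = 0.9921

0.9921


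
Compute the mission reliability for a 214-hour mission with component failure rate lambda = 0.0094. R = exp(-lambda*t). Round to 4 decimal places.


lambda = 0.0094
mission_time = 214
lambda * t = 0.0094 * 214 = 2.0116
R = exp(-2.0116)
R = 0.1338

0.1338


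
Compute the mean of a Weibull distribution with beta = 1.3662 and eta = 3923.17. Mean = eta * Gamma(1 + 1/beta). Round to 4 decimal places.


beta = 1.3662, eta = 3923.17
1/beta = 0.732
1 + 1/beta = 1.732
Gamma(1.732) = 0.9151
Mean = 3923.17 * 0.9151
Mean = 3590.0234

3590.0234


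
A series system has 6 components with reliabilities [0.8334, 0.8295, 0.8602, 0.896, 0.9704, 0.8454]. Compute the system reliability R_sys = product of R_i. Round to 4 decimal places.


Components: [0.8334, 0.8295, 0.8602, 0.896, 0.9704, 0.8454]
After component 1 (R=0.8334): product = 0.8334
After component 2 (R=0.8295): product = 0.6913
After component 3 (R=0.8602): product = 0.5947
After component 4 (R=0.896): product = 0.5328
After component 5 (R=0.9704): product = 0.517
After component 6 (R=0.8454): product = 0.4371
R_sys = 0.4371

0.4371


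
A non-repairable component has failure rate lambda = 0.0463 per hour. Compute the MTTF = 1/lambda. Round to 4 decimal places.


lambda = 0.0463
MTTF = 1 / 0.0463
MTTF = 21.5983

21.5983


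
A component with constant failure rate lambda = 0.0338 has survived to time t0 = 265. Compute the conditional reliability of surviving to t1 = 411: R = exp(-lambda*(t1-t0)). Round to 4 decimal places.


lambda = 0.0338
t0 = 265, t1 = 411
t1 - t0 = 146
lambda * (t1-t0) = 0.0338 * 146 = 4.9348
R = exp(-4.9348)
R = 0.0072

0.0072


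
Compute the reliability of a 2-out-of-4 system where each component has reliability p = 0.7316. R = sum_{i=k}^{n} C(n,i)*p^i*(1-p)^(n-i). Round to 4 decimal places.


k = 2, n = 4, p = 0.7316
i=2: C(4,2)=6 * 0.7316^2 * 0.2684^2 = 0.2313
i=3: C(4,3)=4 * 0.7316^3 * 0.2684^1 = 0.4204
i=4: C(4,4)=1 * 0.7316^4 * 0.2684^0 = 0.2865
R = sum of terms = 0.9382

0.9382


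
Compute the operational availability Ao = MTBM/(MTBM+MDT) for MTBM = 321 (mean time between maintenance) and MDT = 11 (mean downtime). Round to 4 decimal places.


MTBM = 321
MDT = 11
MTBM + MDT = 332
Ao = 321 / 332
Ao = 0.9669

0.9669


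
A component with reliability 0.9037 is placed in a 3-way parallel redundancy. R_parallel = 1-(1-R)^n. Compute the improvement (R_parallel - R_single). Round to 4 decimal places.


R_single = 0.9037, n = 3
1 - R_single = 0.0963
(1 - R_single)^n = 0.0963^3 = 0.0009
R_parallel = 1 - 0.0009 = 0.9991
Improvement = 0.9991 - 0.9037
Improvement = 0.0954

0.0954


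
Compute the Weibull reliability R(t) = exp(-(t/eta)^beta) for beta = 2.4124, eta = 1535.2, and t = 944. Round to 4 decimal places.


beta = 2.4124, eta = 1535.2, t = 944
t/eta = 944 / 1535.2 = 0.6149
(t/eta)^beta = 0.6149^2.4124 = 0.3094
R(t) = exp(-0.3094)
R(t) = 0.7339

0.7339


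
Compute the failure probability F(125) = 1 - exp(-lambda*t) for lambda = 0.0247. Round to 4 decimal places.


lambda = 0.0247, t = 125
lambda * t = 3.0875
exp(-3.0875) = 0.0456
F(t) = 1 - 0.0456
F(t) = 0.9544

0.9544


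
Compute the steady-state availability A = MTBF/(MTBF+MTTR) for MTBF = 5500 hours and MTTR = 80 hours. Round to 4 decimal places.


MTBF = 5500
MTTR = 80
MTBF + MTTR = 5580
A = 5500 / 5580
A = 0.9857

0.9857


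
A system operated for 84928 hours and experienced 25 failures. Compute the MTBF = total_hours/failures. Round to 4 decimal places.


total_hours = 84928
failures = 25
MTBF = 84928 / 25
MTBF = 3397.12

3397.12


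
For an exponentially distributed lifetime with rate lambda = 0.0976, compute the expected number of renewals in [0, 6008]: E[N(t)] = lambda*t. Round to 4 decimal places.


lambda = 0.0976
t = 6008
E[N(t)] = lambda * t
E[N(t)] = 0.0976 * 6008
E[N(t)] = 586.3808

586.3808


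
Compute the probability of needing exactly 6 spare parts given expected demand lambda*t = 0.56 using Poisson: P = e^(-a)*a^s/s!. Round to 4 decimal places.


a = 0.56, s = 6
e^(-a) = e^(-0.56) = 0.5712
a^s = 0.56^6 = 0.0308
s! = 720
P = 0.5712 * 0.0308 / 720
P = 0.0

0.0


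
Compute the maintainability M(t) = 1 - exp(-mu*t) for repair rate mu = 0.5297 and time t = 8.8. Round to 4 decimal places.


mu = 0.5297, t = 8.8
mu * t = 0.5297 * 8.8 = 4.6614
exp(-4.6614) = 0.0095
M(t) = 1 - 0.0095
M(t) = 0.9905

0.9905


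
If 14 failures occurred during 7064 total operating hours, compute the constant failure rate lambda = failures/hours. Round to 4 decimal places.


failures = 14
total_hours = 7064
lambda = 14 / 7064
lambda = 0.002

0.002


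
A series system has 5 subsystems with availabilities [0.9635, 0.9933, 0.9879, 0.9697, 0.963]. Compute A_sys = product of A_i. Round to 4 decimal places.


Subsystems: [0.9635, 0.9933, 0.9879, 0.9697, 0.963]
After subsystem 1 (A=0.9635): product = 0.9635
After subsystem 2 (A=0.9933): product = 0.957
After subsystem 3 (A=0.9879): product = 0.9455
After subsystem 4 (A=0.9697): product = 0.9168
After subsystem 5 (A=0.963): product = 0.8829
A_sys = 0.8829

0.8829


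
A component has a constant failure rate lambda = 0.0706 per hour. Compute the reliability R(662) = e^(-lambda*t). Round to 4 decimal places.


lambda = 0.0706
t = 662
lambda * t = 46.7372
R(t) = e^(-46.7372)
R(t) = 0.0

0.0


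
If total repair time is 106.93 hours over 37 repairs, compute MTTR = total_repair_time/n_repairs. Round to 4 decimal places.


total_repair_time = 106.93
n_repairs = 37
MTTR = 106.93 / 37
MTTR = 2.89

2.89


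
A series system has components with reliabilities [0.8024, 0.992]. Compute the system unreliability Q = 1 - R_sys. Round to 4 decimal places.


Components: [0.8024, 0.992]
After component 1: product = 0.8024
After component 2: product = 0.796
R_sys = 0.796
Q = 1 - 0.796 = 0.204

0.204


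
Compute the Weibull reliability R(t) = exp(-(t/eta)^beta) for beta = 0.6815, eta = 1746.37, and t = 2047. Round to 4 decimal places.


beta = 0.6815, eta = 1746.37, t = 2047
t/eta = 2047 / 1746.37 = 1.1721
(t/eta)^beta = 1.1721^0.6815 = 1.1143
R(t) = exp(-1.1143)
R(t) = 0.3281

0.3281


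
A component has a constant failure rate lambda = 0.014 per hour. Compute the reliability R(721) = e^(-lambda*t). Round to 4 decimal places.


lambda = 0.014
t = 721
lambda * t = 10.094
R(t) = e^(-10.094)
R(t) = 0.0

0.0


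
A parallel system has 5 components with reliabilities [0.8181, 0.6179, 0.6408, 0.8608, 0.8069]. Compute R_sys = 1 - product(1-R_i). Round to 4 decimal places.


Components: [0.8181, 0.6179, 0.6408, 0.8608, 0.8069]
(1 - 0.8181) = 0.1819, running product = 0.1819
(1 - 0.6179) = 0.3821, running product = 0.0695
(1 - 0.6408) = 0.3592, running product = 0.025
(1 - 0.8608) = 0.1392, running product = 0.0035
(1 - 0.8069) = 0.1931, running product = 0.0007
Product of (1-R_i) = 0.0007
R_sys = 1 - 0.0007 = 0.9993

0.9993


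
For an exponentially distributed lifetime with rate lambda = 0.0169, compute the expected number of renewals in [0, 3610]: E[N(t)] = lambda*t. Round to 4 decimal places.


lambda = 0.0169
t = 3610
E[N(t)] = lambda * t
E[N(t)] = 0.0169 * 3610
E[N(t)] = 61.009

61.009


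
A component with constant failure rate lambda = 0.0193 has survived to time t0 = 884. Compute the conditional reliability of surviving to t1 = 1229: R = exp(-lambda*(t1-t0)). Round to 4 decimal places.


lambda = 0.0193
t0 = 884, t1 = 1229
t1 - t0 = 345
lambda * (t1-t0) = 0.0193 * 345 = 6.6585
R = exp(-6.6585)
R = 0.0013

0.0013


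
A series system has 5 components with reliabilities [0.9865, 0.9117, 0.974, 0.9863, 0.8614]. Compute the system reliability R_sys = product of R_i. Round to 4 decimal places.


Components: [0.9865, 0.9117, 0.974, 0.9863, 0.8614]
After component 1 (R=0.9865): product = 0.9865
After component 2 (R=0.9117): product = 0.8994
After component 3 (R=0.974): product = 0.876
After component 4 (R=0.9863): product = 0.864
After component 5 (R=0.8614): product = 0.7443
R_sys = 0.7443

0.7443


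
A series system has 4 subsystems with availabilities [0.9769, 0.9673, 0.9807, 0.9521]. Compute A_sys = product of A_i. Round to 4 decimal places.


Subsystems: [0.9769, 0.9673, 0.9807, 0.9521]
After subsystem 1 (A=0.9769): product = 0.9769
After subsystem 2 (A=0.9673): product = 0.945
After subsystem 3 (A=0.9807): product = 0.9267
After subsystem 4 (A=0.9521): product = 0.8823
A_sys = 0.8823

0.8823


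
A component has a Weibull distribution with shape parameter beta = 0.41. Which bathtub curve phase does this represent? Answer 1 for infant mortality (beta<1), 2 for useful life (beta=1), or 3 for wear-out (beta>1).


beta = 0.41
Compare beta to 1:
beta < 1 => infant mortality (phase 1)
beta = 1 => useful life (phase 2)
beta > 1 => wear-out (phase 3)
Since beta = 0.41, this is infant mortality (decreasing failure rate)
Phase = 1

1


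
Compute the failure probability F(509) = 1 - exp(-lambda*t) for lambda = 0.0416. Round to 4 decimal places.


lambda = 0.0416, t = 509
lambda * t = 21.1744
exp(-21.1744) = 0.0
F(t) = 1 - 0.0
F(t) = 1.0

1.0


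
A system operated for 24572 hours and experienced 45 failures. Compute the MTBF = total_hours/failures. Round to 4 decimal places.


total_hours = 24572
failures = 45
MTBF = 24572 / 45
MTBF = 546.0444

546.0444


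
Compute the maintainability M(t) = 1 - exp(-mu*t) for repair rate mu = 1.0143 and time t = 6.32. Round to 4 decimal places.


mu = 1.0143, t = 6.32
mu * t = 1.0143 * 6.32 = 6.4104
exp(-6.4104) = 0.0016
M(t) = 1 - 0.0016
M(t) = 0.9984

0.9984


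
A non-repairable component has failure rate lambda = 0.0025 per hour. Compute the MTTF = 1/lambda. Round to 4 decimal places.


lambda = 0.0025
MTTF = 1 / 0.0025
MTTF = 400.0

400.0


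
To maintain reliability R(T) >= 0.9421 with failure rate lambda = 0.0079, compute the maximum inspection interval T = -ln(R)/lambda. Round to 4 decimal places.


R_target = 0.9421
lambda = 0.0079
-ln(0.9421) = 0.0596
T = 0.0596 / 0.0079
T = 7.5499

7.5499


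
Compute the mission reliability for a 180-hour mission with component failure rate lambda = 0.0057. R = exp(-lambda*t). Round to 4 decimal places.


lambda = 0.0057
mission_time = 180
lambda * t = 0.0057 * 180 = 1.026
R = exp(-1.026)
R = 0.3584

0.3584


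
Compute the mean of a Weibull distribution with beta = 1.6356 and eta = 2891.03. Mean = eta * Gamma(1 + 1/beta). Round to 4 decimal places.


beta = 1.6356, eta = 2891.03
1/beta = 0.6114
1 + 1/beta = 1.6114
Gamma(1.6114) = 0.8948
Mean = 2891.03 * 0.8948
Mean = 2587.0368

2587.0368


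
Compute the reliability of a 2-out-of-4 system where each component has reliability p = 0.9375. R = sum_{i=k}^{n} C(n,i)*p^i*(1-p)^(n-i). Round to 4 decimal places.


k = 2, n = 4, p = 0.9375
i=2: C(4,2)=6 * 0.9375^2 * 0.0625^2 = 0.0206
i=3: C(4,3)=4 * 0.9375^3 * 0.0625^1 = 0.206
i=4: C(4,4)=1 * 0.9375^4 * 0.0625^0 = 0.7725
R = sum of terms = 0.9991

0.9991


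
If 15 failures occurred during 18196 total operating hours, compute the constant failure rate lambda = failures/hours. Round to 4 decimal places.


failures = 15
total_hours = 18196
lambda = 15 / 18196
lambda = 0.0008

0.0008


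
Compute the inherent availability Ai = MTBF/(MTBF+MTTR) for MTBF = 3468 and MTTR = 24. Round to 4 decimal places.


MTBF = 3468
MTTR = 24
MTBF + MTTR = 3492
Ai = 3468 / 3492
Ai = 0.9931

0.9931


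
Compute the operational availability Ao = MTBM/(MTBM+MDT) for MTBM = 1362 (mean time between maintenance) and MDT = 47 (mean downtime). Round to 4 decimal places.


MTBM = 1362
MDT = 47
MTBM + MDT = 1409
Ao = 1362 / 1409
Ao = 0.9666

0.9666


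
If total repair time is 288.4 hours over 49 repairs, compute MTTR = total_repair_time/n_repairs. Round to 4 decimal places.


total_repair_time = 288.4
n_repairs = 49
MTTR = 288.4 / 49
MTTR = 5.8857

5.8857


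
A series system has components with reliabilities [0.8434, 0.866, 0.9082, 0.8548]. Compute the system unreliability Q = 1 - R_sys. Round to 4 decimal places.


Components: [0.8434, 0.866, 0.9082, 0.8548]
After component 1: product = 0.8434
After component 2: product = 0.7304
After component 3: product = 0.6633
After component 4: product = 0.567
R_sys = 0.567
Q = 1 - 0.567 = 0.433

0.433


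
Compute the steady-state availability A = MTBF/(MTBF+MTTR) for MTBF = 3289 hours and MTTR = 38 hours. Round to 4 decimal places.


MTBF = 3289
MTTR = 38
MTBF + MTTR = 3327
A = 3289 / 3327
A = 0.9886

0.9886


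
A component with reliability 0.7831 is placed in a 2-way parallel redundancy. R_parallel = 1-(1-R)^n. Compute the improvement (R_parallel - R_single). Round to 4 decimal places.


R_single = 0.7831, n = 2
1 - R_single = 0.2169
(1 - R_single)^n = 0.2169^2 = 0.047
R_parallel = 1 - 0.047 = 0.953
Improvement = 0.953 - 0.7831
Improvement = 0.1699

0.1699


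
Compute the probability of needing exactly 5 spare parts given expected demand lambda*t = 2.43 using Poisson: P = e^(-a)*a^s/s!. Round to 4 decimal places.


a = 2.43, s = 5
e^(-a) = e^(-2.43) = 0.088
a^s = 2.43^5 = 84.7289
s! = 120
P = 0.088 * 84.7289 / 120
P = 0.0622

0.0622


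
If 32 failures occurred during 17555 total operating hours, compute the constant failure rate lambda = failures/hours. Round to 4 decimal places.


failures = 32
total_hours = 17555
lambda = 32 / 17555
lambda = 0.0018

0.0018


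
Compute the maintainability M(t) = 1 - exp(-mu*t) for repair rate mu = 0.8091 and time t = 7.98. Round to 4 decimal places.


mu = 0.8091, t = 7.98
mu * t = 0.8091 * 7.98 = 6.4566
exp(-6.4566) = 0.0016
M(t) = 1 - 0.0016
M(t) = 0.9984

0.9984


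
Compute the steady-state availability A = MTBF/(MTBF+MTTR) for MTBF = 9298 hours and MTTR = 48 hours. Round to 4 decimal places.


MTBF = 9298
MTTR = 48
MTBF + MTTR = 9346
A = 9298 / 9346
A = 0.9949

0.9949


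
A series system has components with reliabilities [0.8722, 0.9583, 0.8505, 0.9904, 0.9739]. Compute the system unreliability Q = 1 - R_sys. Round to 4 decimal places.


Components: [0.8722, 0.9583, 0.8505, 0.9904, 0.9739]
After component 1: product = 0.8722
After component 2: product = 0.8358
After component 3: product = 0.7109
After component 4: product = 0.704
After component 5: product = 0.6857
R_sys = 0.6857
Q = 1 - 0.6857 = 0.3143

0.3143


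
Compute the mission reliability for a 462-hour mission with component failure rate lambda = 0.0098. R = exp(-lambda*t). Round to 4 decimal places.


lambda = 0.0098
mission_time = 462
lambda * t = 0.0098 * 462 = 4.5276
R = exp(-4.5276)
R = 0.0108

0.0108


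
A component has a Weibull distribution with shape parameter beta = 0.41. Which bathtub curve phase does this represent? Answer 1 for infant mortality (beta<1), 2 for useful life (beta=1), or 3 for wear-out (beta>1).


beta = 0.41
Compare beta to 1:
beta < 1 => infant mortality (phase 1)
beta = 1 => useful life (phase 2)
beta > 1 => wear-out (phase 3)
Since beta = 0.41, this is infant mortality (decreasing failure rate)
Phase = 1

1


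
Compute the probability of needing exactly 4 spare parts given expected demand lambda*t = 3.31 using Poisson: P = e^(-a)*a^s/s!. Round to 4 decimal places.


a = 3.31, s = 4
e^(-a) = e^(-3.31) = 0.0365
a^s = 3.31^4 = 120.0361
s! = 24
P = 0.0365 * 120.0361 / 24
P = 0.1826

0.1826


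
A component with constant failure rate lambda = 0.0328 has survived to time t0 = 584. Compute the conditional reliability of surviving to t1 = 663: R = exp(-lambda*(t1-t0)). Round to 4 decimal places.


lambda = 0.0328
t0 = 584, t1 = 663
t1 - t0 = 79
lambda * (t1-t0) = 0.0328 * 79 = 2.5912
R = exp(-2.5912)
R = 0.0749

0.0749


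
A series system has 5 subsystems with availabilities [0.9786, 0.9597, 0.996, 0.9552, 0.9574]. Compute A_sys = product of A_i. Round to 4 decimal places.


Subsystems: [0.9786, 0.9597, 0.996, 0.9552, 0.9574]
After subsystem 1 (A=0.9786): product = 0.9786
After subsystem 2 (A=0.9597): product = 0.9392
After subsystem 3 (A=0.996): product = 0.9354
After subsystem 4 (A=0.9552): product = 0.8935
After subsystem 5 (A=0.9574): product = 0.8554
A_sys = 0.8554

0.8554


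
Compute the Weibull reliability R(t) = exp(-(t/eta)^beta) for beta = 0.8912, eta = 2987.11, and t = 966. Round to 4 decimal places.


beta = 0.8912, eta = 2987.11, t = 966
t/eta = 966 / 2987.11 = 0.3234
(t/eta)^beta = 0.3234^0.8912 = 0.3657
R(t) = exp(-0.3657)
R(t) = 0.6937

0.6937


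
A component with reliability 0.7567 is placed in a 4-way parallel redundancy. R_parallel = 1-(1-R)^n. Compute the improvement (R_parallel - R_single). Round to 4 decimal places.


R_single = 0.7567, n = 4
1 - R_single = 0.2433
(1 - R_single)^n = 0.2433^4 = 0.0035
R_parallel = 1 - 0.0035 = 0.9965
Improvement = 0.9965 - 0.7567
Improvement = 0.2398

0.2398


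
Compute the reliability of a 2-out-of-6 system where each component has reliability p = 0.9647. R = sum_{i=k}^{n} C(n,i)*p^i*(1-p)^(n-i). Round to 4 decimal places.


k = 2, n = 6, p = 0.9647
i=2: C(6,2)=15 * 0.9647^2 * 0.0353^4 = 0.0
i=3: C(6,3)=20 * 0.9647^3 * 0.0353^3 = 0.0008
i=4: C(6,4)=15 * 0.9647^4 * 0.0353^2 = 0.0162
i=5: C(6,5)=6 * 0.9647^5 * 0.0353^1 = 0.177
i=6: C(6,6)=1 * 0.9647^6 * 0.0353^0 = 0.806
R = sum of terms = 1.0

1.0


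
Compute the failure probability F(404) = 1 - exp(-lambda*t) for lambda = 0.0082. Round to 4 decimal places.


lambda = 0.0082, t = 404
lambda * t = 3.3128
exp(-3.3128) = 0.0364
F(t) = 1 - 0.0364
F(t) = 0.9636

0.9636


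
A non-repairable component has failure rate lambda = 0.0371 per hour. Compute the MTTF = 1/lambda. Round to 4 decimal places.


lambda = 0.0371
MTTF = 1 / 0.0371
MTTF = 26.9542

26.9542


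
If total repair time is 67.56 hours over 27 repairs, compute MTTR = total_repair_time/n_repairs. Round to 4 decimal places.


total_repair_time = 67.56
n_repairs = 27
MTTR = 67.56 / 27
MTTR = 2.5022

2.5022


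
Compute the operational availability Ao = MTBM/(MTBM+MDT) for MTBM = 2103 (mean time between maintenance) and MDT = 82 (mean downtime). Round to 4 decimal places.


MTBM = 2103
MDT = 82
MTBM + MDT = 2185
Ao = 2103 / 2185
Ao = 0.9625

0.9625


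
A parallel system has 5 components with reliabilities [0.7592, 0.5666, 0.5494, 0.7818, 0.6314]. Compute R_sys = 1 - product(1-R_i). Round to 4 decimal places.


Components: [0.7592, 0.5666, 0.5494, 0.7818, 0.6314]
(1 - 0.7592) = 0.2408, running product = 0.2408
(1 - 0.5666) = 0.4334, running product = 0.1044
(1 - 0.5494) = 0.4506, running product = 0.047
(1 - 0.7818) = 0.2182, running product = 0.0103
(1 - 0.6314) = 0.3686, running product = 0.0038
Product of (1-R_i) = 0.0038
R_sys = 1 - 0.0038 = 0.9962

0.9962


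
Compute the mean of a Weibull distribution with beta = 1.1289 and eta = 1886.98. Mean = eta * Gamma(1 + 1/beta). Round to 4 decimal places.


beta = 1.1289, eta = 1886.98
1/beta = 0.8858
1 + 1/beta = 1.8858
Gamma(1.8858) = 0.957
Mean = 1886.98 * 0.957
Mean = 1805.8139

1805.8139


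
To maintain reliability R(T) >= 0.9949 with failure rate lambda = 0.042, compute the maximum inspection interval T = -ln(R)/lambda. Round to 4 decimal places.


R_target = 0.9949
lambda = 0.042
-ln(0.9949) = 0.0051
T = 0.0051 / 0.042
T = 0.1217

0.1217


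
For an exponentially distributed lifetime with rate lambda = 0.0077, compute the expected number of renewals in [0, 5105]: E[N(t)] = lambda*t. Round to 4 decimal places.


lambda = 0.0077
t = 5105
E[N(t)] = lambda * t
E[N(t)] = 0.0077 * 5105
E[N(t)] = 39.3085

39.3085


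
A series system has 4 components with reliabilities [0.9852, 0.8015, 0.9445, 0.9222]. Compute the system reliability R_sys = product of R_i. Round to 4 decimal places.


Components: [0.9852, 0.8015, 0.9445, 0.9222]
After component 1 (R=0.9852): product = 0.9852
After component 2 (R=0.8015): product = 0.7896
After component 3 (R=0.9445): product = 0.7458
After component 4 (R=0.9222): product = 0.6878
R_sys = 0.6878

0.6878


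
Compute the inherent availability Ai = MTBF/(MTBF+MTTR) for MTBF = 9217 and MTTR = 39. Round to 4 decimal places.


MTBF = 9217
MTTR = 39
MTBF + MTTR = 9256
Ai = 9217 / 9256
Ai = 0.9958

0.9958


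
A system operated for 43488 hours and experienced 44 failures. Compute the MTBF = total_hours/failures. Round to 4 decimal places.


total_hours = 43488
failures = 44
MTBF = 43488 / 44
MTBF = 988.3636

988.3636


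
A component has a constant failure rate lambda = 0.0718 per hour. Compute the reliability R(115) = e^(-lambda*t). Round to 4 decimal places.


lambda = 0.0718
t = 115
lambda * t = 8.257
R(t) = e^(-8.257)
R(t) = 0.0003

0.0003


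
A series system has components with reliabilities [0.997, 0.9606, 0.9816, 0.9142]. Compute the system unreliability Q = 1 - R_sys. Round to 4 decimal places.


Components: [0.997, 0.9606, 0.9816, 0.9142]
After component 1: product = 0.997
After component 2: product = 0.9577
After component 3: product = 0.9401
After component 4: product = 0.8594
R_sys = 0.8594
Q = 1 - 0.8594 = 0.1406

0.1406


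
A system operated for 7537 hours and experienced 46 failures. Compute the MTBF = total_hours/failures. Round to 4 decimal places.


total_hours = 7537
failures = 46
MTBF = 7537 / 46
MTBF = 163.8478

163.8478


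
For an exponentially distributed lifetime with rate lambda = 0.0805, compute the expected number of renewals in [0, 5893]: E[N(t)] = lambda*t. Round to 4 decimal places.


lambda = 0.0805
t = 5893
E[N(t)] = lambda * t
E[N(t)] = 0.0805 * 5893
E[N(t)] = 474.3865

474.3865


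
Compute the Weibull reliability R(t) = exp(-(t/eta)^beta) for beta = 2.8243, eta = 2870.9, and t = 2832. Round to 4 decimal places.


beta = 2.8243, eta = 2870.9, t = 2832
t/eta = 2832 / 2870.9 = 0.9865
(t/eta)^beta = 0.9865^2.8243 = 0.9622
R(t) = exp(-0.9622)
R(t) = 0.3821

0.3821


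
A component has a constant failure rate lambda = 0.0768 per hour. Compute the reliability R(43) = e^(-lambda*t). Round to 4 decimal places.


lambda = 0.0768
t = 43
lambda * t = 3.3024
R(t) = e^(-3.3024)
R(t) = 0.0368

0.0368


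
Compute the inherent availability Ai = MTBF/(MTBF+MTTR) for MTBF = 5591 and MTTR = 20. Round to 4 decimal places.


MTBF = 5591
MTTR = 20
MTBF + MTTR = 5611
Ai = 5591 / 5611
Ai = 0.9964

0.9964


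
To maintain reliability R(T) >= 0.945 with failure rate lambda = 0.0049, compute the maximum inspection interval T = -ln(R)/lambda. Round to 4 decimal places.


R_target = 0.945
lambda = 0.0049
-ln(0.945) = 0.0566
T = 0.0566 / 0.0049
T = 11.545

11.545


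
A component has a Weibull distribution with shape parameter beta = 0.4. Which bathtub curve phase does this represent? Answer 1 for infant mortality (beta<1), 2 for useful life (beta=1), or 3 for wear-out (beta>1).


beta = 0.4
Compare beta to 1:
beta < 1 => infant mortality (phase 1)
beta = 1 => useful life (phase 2)
beta > 1 => wear-out (phase 3)
Since beta = 0.4, this is infant mortality (decreasing failure rate)
Phase = 1

1


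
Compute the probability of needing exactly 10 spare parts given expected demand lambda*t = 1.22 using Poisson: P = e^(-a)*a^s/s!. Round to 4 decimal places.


a = 1.22, s = 10
e^(-a) = e^(-1.22) = 0.2952
a^s = 1.22^10 = 7.3046
s! = 3628800
P = 0.2952 * 7.3046 / 3628800
P = 0.0

0.0


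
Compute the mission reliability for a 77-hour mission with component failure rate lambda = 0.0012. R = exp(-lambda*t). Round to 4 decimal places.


lambda = 0.0012
mission_time = 77
lambda * t = 0.0012 * 77 = 0.0924
R = exp(-0.0924)
R = 0.9117

0.9117


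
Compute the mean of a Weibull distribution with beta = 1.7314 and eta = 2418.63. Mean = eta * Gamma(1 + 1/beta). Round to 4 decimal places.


beta = 1.7314, eta = 2418.63
1/beta = 0.5776
1 + 1/beta = 1.5776
Gamma(1.5776) = 0.8912
Mean = 2418.63 * 0.8912
Mean = 2155.4494

2155.4494


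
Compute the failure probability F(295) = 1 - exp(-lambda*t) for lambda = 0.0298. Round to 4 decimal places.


lambda = 0.0298, t = 295
lambda * t = 8.791
exp(-8.791) = 0.0002
F(t) = 1 - 0.0002
F(t) = 0.9998

0.9998


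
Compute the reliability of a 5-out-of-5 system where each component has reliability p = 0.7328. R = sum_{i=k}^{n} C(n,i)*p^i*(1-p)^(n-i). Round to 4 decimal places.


k = 5, n = 5, p = 0.7328
i=5: C(5,5)=1 * 0.7328^5 * 0.2672^0 = 0.2113
R = sum of terms = 0.2113

0.2113


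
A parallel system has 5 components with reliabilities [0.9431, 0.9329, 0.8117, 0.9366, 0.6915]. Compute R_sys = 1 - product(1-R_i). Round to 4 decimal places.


Components: [0.9431, 0.9329, 0.8117, 0.9366, 0.6915]
(1 - 0.9431) = 0.0569, running product = 0.0569
(1 - 0.9329) = 0.0671, running product = 0.0038
(1 - 0.8117) = 0.1883, running product = 0.0007
(1 - 0.9366) = 0.0634, running product = 0.0
(1 - 0.6915) = 0.3085, running product = 0.0
Product of (1-R_i) = 0.0
R_sys = 1 - 0.0 = 1.0

1.0


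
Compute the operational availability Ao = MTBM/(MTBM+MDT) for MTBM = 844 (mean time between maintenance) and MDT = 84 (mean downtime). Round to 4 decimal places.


MTBM = 844
MDT = 84
MTBM + MDT = 928
Ao = 844 / 928
Ao = 0.9095

0.9095


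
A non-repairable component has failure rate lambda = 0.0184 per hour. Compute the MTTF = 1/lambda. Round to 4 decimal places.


lambda = 0.0184
MTTF = 1 / 0.0184
MTTF = 54.3478

54.3478


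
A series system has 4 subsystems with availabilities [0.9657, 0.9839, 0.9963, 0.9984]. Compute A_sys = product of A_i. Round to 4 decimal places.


Subsystems: [0.9657, 0.9839, 0.9963, 0.9984]
After subsystem 1 (A=0.9657): product = 0.9657
After subsystem 2 (A=0.9839): product = 0.9502
After subsystem 3 (A=0.9963): product = 0.9466
After subsystem 4 (A=0.9984): product = 0.9451
A_sys = 0.9451

0.9451


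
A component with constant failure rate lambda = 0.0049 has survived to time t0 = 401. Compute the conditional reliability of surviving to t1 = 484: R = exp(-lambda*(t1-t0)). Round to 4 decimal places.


lambda = 0.0049
t0 = 401, t1 = 484
t1 - t0 = 83
lambda * (t1-t0) = 0.0049 * 83 = 0.4067
R = exp(-0.4067)
R = 0.6658

0.6658


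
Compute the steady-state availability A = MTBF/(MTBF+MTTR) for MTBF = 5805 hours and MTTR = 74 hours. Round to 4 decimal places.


MTBF = 5805
MTTR = 74
MTBF + MTTR = 5879
A = 5805 / 5879
A = 0.9874

0.9874


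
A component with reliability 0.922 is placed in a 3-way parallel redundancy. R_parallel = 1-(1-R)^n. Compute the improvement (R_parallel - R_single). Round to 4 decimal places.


R_single = 0.922, n = 3
1 - R_single = 0.078
(1 - R_single)^n = 0.078^3 = 0.0005
R_parallel = 1 - 0.0005 = 0.9995
Improvement = 0.9995 - 0.922
Improvement = 0.0775

0.0775


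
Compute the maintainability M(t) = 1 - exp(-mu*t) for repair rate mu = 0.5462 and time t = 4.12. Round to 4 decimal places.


mu = 0.5462, t = 4.12
mu * t = 0.5462 * 4.12 = 2.2503
exp(-2.2503) = 0.1054
M(t) = 1 - 0.1054
M(t) = 0.8946

0.8946


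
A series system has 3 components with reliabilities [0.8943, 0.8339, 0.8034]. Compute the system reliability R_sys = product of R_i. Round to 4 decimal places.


Components: [0.8943, 0.8339, 0.8034]
After component 1 (R=0.8943): product = 0.8943
After component 2 (R=0.8339): product = 0.7458
After component 3 (R=0.8034): product = 0.5991
R_sys = 0.5991

0.5991


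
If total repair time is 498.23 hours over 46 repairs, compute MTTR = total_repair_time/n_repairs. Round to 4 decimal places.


total_repair_time = 498.23
n_repairs = 46
MTTR = 498.23 / 46
MTTR = 10.8311

10.8311


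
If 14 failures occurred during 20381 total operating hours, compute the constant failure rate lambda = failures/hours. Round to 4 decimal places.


failures = 14
total_hours = 20381
lambda = 14 / 20381
lambda = 0.0007

0.0007


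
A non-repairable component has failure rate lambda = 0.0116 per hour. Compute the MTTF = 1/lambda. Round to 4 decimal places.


lambda = 0.0116
MTTF = 1 / 0.0116
MTTF = 86.2069

86.2069


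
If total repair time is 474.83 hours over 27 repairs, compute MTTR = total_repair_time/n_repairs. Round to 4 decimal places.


total_repair_time = 474.83
n_repairs = 27
MTTR = 474.83 / 27
MTTR = 17.5863

17.5863


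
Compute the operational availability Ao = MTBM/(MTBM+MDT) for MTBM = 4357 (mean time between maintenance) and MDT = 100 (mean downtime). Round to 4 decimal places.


MTBM = 4357
MDT = 100
MTBM + MDT = 4457
Ao = 4357 / 4457
Ao = 0.9776

0.9776


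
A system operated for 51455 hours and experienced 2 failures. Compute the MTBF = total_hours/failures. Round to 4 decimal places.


total_hours = 51455
failures = 2
MTBF = 51455 / 2
MTBF = 25727.5

25727.5


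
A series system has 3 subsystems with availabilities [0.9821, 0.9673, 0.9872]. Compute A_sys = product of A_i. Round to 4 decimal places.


Subsystems: [0.9821, 0.9673, 0.9872]
After subsystem 1 (A=0.9821): product = 0.9821
After subsystem 2 (A=0.9673): product = 0.95
After subsystem 3 (A=0.9872): product = 0.9378
A_sys = 0.9378

0.9378


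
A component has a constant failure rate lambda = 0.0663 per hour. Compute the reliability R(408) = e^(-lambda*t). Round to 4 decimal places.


lambda = 0.0663
t = 408
lambda * t = 27.0504
R(t) = e^(-27.0504)
R(t) = 0.0

0.0


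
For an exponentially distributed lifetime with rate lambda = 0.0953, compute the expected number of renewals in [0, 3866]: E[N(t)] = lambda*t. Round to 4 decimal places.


lambda = 0.0953
t = 3866
E[N(t)] = lambda * t
E[N(t)] = 0.0953 * 3866
E[N(t)] = 368.4298

368.4298


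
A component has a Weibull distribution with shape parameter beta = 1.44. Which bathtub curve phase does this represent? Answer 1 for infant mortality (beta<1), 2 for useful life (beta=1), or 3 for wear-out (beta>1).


beta = 1.44
Compare beta to 1:
beta < 1 => infant mortality (phase 1)
beta = 1 => useful life (phase 2)
beta > 1 => wear-out (phase 3)
Since beta = 1.44, this is wear-out (increasing failure rate)
Phase = 3

3


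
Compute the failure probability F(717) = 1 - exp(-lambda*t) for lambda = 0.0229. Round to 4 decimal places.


lambda = 0.0229, t = 717
lambda * t = 16.4193
exp(-16.4193) = 0.0
F(t) = 1 - 0.0
F(t) = 1.0

1.0


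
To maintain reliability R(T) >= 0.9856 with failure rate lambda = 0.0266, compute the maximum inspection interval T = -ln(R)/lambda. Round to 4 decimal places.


R_target = 0.9856
lambda = 0.0266
-ln(0.9856) = 0.0145
T = 0.0145 / 0.0266
T = 0.5453

0.5453


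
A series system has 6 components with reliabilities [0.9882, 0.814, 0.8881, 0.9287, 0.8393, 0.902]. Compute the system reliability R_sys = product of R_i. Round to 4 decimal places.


Components: [0.9882, 0.814, 0.8881, 0.9287, 0.8393, 0.902]
After component 1 (R=0.9882): product = 0.9882
After component 2 (R=0.814): product = 0.8044
After component 3 (R=0.8881): product = 0.7144
After component 4 (R=0.9287): product = 0.6634
After component 5 (R=0.8393): product = 0.5568
After component 6 (R=0.902): product = 0.5023
R_sys = 0.5023

0.5023


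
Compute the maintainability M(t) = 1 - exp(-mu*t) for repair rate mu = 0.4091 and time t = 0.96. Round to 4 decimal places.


mu = 0.4091, t = 0.96
mu * t = 0.4091 * 0.96 = 0.3927
exp(-0.3927) = 0.6752
M(t) = 1 - 0.6752
M(t) = 0.3248

0.3248


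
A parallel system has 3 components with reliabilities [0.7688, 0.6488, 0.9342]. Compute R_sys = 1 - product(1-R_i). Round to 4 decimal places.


Components: [0.7688, 0.6488, 0.9342]
(1 - 0.7688) = 0.2312, running product = 0.2312
(1 - 0.6488) = 0.3512, running product = 0.0812
(1 - 0.9342) = 0.0658, running product = 0.0053
Product of (1-R_i) = 0.0053
R_sys = 1 - 0.0053 = 0.9947

0.9947


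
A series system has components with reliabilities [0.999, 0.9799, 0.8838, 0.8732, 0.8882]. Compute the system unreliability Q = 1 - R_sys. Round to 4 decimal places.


Components: [0.999, 0.9799, 0.8838, 0.8732, 0.8882]
After component 1: product = 0.999
After component 2: product = 0.9789
After component 3: product = 0.8652
After component 4: product = 0.7555
After component 5: product = 0.671
R_sys = 0.671
Q = 1 - 0.671 = 0.329

0.329


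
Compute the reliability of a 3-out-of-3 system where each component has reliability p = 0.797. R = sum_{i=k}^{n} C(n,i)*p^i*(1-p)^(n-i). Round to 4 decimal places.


k = 3, n = 3, p = 0.797
i=3: C(3,3)=1 * 0.797^3 * 0.203^0 = 0.5063
R = sum of terms = 0.5063

0.5063


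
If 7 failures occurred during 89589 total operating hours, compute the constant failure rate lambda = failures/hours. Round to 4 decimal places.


failures = 7
total_hours = 89589
lambda = 7 / 89589
lambda = 0.0001

0.0001


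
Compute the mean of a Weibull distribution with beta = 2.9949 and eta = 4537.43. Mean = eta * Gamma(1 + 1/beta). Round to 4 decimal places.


beta = 2.9949, eta = 4537.43
1/beta = 0.3339
1 + 1/beta = 1.3339
Gamma(1.3339) = 0.8929
Mean = 4537.43 * 0.8929
Mean = 4051.5291

4051.5291


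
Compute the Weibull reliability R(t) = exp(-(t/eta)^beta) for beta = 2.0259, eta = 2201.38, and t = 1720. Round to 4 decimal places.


beta = 2.0259, eta = 2201.38, t = 1720
t/eta = 1720 / 2201.38 = 0.7813
(t/eta)^beta = 0.7813^2.0259 = 0.6066
R(t) = exp(-0.6066)
R(t) = 0.5452

0.5452


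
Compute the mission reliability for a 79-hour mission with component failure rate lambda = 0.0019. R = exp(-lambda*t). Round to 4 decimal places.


lambda = 0.0019
mission_time = 79
lambda * t = 0.0019 * 79 = 0.1501
R = exp(-0.1501)
R = 0.8606

0.8606


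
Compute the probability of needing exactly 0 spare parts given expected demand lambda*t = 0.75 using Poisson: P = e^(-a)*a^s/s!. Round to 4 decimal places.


a = 0.75, s = 0
e^(-a) = e^(-0.75) = 0.4724
a^s = 0.75^0 = 1.0
s! = 1
P = 0.4724 * 1.0 / 1
P = 0.4724

0.4724


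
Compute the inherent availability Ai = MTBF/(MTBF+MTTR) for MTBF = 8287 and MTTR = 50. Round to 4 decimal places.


MTBF = 8287
MTTR = 50
MTBF + MTTR = 8337
Ai = 8287 / 8337
Ai = 0.994

0.994


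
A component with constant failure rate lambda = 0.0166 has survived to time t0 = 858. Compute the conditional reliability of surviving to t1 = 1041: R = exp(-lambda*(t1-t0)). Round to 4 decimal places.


lambda = 0.0166
t0 = 858, t1 = 1041
t1 - t0 = 183
lambda * (t1-t0) = 0.0166 * 183 = 3.0378
R = exp(-3.0378)
R = 0.0479

0.0479


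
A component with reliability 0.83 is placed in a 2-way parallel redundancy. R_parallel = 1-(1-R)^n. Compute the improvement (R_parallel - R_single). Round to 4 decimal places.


R_single = 0.83, n = 2
1 - R_single = 0.17
(1 - R_single)^n = 0.17^2 = 0.0289
R_parallel = 1 - 0.0289 = 0.9711
Improvement = 0.9711 - 0.83
Improvement = 0.1411

0.1411


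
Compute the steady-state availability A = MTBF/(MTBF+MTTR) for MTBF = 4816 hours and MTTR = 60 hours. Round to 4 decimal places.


MTBF = 4816
MTTR = 60
MTBF + MTTR = 4876
A = 4816 / 4876
A = 0.9877

0.9877


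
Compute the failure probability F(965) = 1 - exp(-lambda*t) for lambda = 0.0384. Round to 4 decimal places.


lambda = 0.0384, t = 965
lambda * t = 37.056
exp(-37.056) = 0.0
F(t) = 1 - 0.0
F(t) = 1.0

1.0


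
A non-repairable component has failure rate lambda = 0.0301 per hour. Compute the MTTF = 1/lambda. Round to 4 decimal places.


lambda = 0.0301
MTTF = 1 / 0.0301
MTTF = 33.2226

33.2226


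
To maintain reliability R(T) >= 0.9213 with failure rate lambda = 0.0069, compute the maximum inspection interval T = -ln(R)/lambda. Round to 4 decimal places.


R_target = 0.9213
lambda = 0.0069
-ln(0.9213) = 0.082
T = 0.082 / 0.0069
T = 11.8796

11.8796


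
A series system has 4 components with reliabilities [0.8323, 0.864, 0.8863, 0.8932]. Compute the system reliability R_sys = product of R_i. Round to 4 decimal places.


Components: [0.8323, 0.864, 0.8863, 0.8932]
After component 1 (R=0.8323): product = 0.8323
After component 2 (R=0.864): product = 0.7191
After component 3 (R=0.8863): product = 0.6373
After component 4 (R=0.8932): product = 0.5693
R_sys = 0.5693

0.5693


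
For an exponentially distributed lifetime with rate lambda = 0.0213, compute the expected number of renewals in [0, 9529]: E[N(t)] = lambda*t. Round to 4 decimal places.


lambda = 0.0213
t = 9529
E[N(t)] = lambda * t
E[N(t)] = 0.0213 * 9529
E[N(t)] = 202.9677

202.9677


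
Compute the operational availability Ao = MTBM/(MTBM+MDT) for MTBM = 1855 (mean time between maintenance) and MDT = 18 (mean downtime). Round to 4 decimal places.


MTBM = 1855
MDT = 18
MTBM + MDT = 1873
Ao = 1855 / 1873
Ao = 0.9904

0.9904


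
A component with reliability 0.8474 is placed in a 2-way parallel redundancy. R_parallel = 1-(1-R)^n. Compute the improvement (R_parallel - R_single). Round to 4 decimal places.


R_single = 0.8474, n = 2
1 - R_single = 0.1526
(1 - R_single)^n = 0.1526^2 = 0.0233
R_parallel = 1 - 0.0233 = 0.9767
Improvement = 0.9767 - 0.8474
Improvement = 0.1293

0.1293


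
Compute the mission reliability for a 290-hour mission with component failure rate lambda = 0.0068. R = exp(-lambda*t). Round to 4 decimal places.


lambda = 0.0068
mission_time = 290
lambda * t = 0.0068 * 290 = 1.972
R = exp(-1.972)
R = 0.1392

0.1392


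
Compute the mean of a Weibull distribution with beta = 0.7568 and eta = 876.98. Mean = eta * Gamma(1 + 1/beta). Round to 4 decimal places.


beta = 0.7568, eta = 876.98
1/beta = 1.3214
1 + 1/beta = 2.3214
Gamma(2.3214) = 1.1819
Mean = 876.98 * 1.1819
Mean = 1036.5048

1036.5048


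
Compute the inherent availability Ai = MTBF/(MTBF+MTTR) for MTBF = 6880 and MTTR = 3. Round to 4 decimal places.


MTBF = 6880
MTTR = 3
MTBF + MTTR = 6883
Ai = 6880 / 6883
Ai = 0.9996

0.9996


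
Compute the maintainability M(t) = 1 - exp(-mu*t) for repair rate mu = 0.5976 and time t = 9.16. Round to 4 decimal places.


mu = 0.5976, t = 9.16
mu * t = 0.5976 * 9.16 = 5.474
exp(-5.474) = 0.0042
M(t) = 1 - 0.0042
M(t) = 0.9958

0.9958


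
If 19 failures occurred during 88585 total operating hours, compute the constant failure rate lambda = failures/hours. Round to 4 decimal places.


failures = 19
total_hours = 88585
lambda = 19 / 88585
lambda = 0.0002

0.0002


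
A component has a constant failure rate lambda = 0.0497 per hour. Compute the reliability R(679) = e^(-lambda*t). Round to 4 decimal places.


lambda = 0.0497
t = 679
lambda * t = 33.7463
R(t) = e^(-33.7463)
R(t) = 0.0

0.0


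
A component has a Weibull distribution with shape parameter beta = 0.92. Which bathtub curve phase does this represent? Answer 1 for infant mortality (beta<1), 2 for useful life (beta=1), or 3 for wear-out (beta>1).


beta = 0.92
Compare beta to 1:
beta < 1 => infant mortality (phase 1)
beta = 1 => useful life (phase 2)
beta > 1 => wear-out (phase 3)
Since beta = 0.92, this is infant mortality (decreasing failure rate)
Phase = 1

1


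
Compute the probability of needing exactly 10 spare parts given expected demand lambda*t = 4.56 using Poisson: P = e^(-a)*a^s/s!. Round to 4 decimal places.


a = 4.56, s = 10
e^(-a) = e^(-4.56) = 0.0105
a^s = 4.56^10 = 3887303.2967
s! = 3628800
P = 0.0105 * 3887303.2967 / 3628800
P = 0.0112

0.0112


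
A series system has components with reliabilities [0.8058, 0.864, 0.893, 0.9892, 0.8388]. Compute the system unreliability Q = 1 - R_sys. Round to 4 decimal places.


Components: [0.8058, 0.864, 0.893, 0.9892, 0.8388]
After component 1: product = 0.8058
After component 2: product = 0.6962
After component 3: product = 0.6217
After component 4: product = 0.615
After component 5: product = 0.5159
R_sys = 0.5159
Q = 1 - 0.5159 = 0.4841

0.4841
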